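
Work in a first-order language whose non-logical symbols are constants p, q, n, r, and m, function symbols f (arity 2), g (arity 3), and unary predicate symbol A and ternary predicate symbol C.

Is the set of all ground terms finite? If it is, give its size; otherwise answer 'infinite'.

infinite

The signature has at least one function symbol (f, arity 2) and at least one constant (p).
Iterating f gives infinitely many distinct ground terms: p, f(p, p), f(f(p, p), f(p, p)), ...
So the Herbrand universe is infinite.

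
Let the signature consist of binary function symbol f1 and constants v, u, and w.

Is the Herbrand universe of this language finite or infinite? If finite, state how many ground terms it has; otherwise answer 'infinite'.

infinite

The signature has at least one function symbol (f1, arity 2) and at least one constant (v).
Iterating f1 gives infinitely many distinct ground terms: v, f1(v, v), f1(f1(v, v), f1(v, v)), ...
So the Herbrand universe is infinite.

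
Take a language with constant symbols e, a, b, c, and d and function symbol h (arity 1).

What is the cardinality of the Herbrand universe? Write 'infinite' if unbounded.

The signature has at least one function symbol (h, arity 1) and at least one constant (e).
Iterating h gives infinitely many distinct ground terms: e, h(e), h(h(e)), ...
So the Herbrand universe is infinite.

infinite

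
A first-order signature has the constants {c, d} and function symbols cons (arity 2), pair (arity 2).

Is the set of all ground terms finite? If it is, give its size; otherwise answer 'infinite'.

The signature has at least one function symbol (cons, arity 2) and at least one constant (c).
Iterating cons gives infinitely many distinct ground terms: c, cons(c, c), cons(cons(c, c), cons(c, c)), ...
So the Herbrand universe is infinite.

infinite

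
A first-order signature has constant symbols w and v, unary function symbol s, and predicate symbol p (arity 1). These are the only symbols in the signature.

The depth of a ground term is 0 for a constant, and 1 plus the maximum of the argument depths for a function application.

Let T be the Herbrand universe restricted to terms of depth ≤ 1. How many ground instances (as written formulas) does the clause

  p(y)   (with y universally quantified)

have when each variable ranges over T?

Ground terms of depth ≤ 1:
  If N_k denotes the number of depth-≤k ground terms, the 2 constants give N_0 = 2, and each function symbol of arity r contributes N_{k-1}^r new terms at level k: N_k = 2 + N_{k-1}.
  N_0 = 2
  N_1 = 2 + 2 = 4
  Explicitly: w, v, s(w), s(v).
So there are 4 ground terms available for substitution.
The variable y ranges independently over the available ground terms, and distinct assignments produce distinct instances.
Number of ground instances = 4.

4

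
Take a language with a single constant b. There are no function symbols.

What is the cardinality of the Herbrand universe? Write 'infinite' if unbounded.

There are no function symbols, so the only ground term is the single constant.
The Herbrand universe is {b}, finite with 1 element.

1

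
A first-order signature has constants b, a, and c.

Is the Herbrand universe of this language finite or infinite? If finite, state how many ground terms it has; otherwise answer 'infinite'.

3

There are no function symbols, so every ground term is one of the 3 constants.
The Herbrand universe is {b, a, c}, which is finite with 3 elements.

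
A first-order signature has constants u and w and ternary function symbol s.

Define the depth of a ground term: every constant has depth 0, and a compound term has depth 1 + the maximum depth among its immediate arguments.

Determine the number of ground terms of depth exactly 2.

992

Write N_k for the number of ground terms of depth ≤ k. A term of depth ≤ k is either a constant or a function symbol applied to arguments of depth ≤ k−1, so N_k = 2 + N_{k-1}^3.
N_0 = 2
N_1 = 2 + 2^3 = 10
N_2 = 2 + 10^3 = 1002
Terms of depth exactly 2: N_2 − N_1 = 1002 − 10 = 992.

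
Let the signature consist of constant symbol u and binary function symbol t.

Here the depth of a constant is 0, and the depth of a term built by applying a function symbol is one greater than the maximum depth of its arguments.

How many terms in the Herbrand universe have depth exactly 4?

651

Let N_k = |{terms of depth ≤ k}|. Then N_0 = 1 and N_k = 1 + N_{k-1}^2 for k ≥ 1 (one summand per function symbol, arity giving the exponent).
N_0 = 1
N_1 = 1 + 1^2 = 2
N_2 = 1 + 2^2 = 5
N_3 = 1 + 5^2 = 26
N_4 = 1 + 26^2 = 677
Terms of depth exactly 4: N_4 − N_3 = 677 − 26 = 651.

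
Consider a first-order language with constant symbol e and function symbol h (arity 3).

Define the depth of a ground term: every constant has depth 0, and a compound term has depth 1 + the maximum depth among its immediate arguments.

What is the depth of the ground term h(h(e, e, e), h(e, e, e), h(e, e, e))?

2

depth(h(e, e, e)) = 1 + max(0, 0, 0) = 1
depth(h(h(e, e, e), h(e, e, e), h(e, e, e))) = 1 + max(1, 1, 1) = 2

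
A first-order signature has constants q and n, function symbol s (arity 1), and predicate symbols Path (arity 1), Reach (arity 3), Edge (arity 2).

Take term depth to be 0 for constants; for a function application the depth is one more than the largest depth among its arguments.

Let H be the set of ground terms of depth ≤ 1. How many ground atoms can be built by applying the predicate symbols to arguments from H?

84

First count ground terms of depth ≤ 1.
Count level by level. With function symbols s/1, the terms of depth ≤ k are the 2 constants together with each function applied to depth-≤(k−1) tuples, so N_k = 2 + N_{k-1}.
N_0 = 2
N_1 = 2 + 2 = 4
So |H| = 4.
For each predicate symbol, the number of ground atoms is |H| raised to its arity; summing:
  Path: 4;  Reach: 4^3 = 64;  Edge: 4^2 = 16
Total ground atoms: 4 + 64 + 16 = 84.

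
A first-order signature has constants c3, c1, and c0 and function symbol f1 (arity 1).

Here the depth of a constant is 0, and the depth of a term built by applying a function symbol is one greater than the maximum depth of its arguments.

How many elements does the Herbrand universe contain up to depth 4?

If N_k denotes the number of depth-≤k ground terms, the 3 constants give N_0 = 3, and each function symbol of arity r contributes N_{k-1}^r new terms at level k: N_k = 3 + N_{k-1}.
N_0 = 3
N_1 = 3 + 3 = 6
N_2 = 3 + 6 = 9
N_3 = 3 + 9 = 12
N_4 = 3 + 12 = 15

15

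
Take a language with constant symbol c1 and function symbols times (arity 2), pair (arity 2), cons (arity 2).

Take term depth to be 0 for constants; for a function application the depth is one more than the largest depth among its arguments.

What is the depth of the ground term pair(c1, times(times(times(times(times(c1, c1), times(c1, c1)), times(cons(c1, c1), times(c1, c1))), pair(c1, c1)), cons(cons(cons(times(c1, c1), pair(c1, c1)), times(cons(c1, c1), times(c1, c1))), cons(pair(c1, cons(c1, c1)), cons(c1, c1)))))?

depth(times(c1, c1)) = 1 + max(0, 0) = 1
depth(times(times(c1, c1), times(c1, c1))) = 1 + max(1, 1) = 2
depth(cons(c1, c1)) = 1 + max(0, 0) = 1
depth(times(cons(c1, c1), times(c1, c1))) = 1 + max(1, 1) = 2
depth(times(times(times(c1, c1), times(c1, c1)), times(cons(c1, c1), times(c1, c1)))) = 1 + max(2, 2) = 3
depth(pair(c1, c1)) = 1 + max(0, 0) = 1
depth(times(times(times(times(c1, c1), times(c1, c1)), times(cons(c1, c1), times(c1, c1))), pair(c1, c1))) = 1 + max(3, 1) = 4
depth(cons(times(c1, c1), pair(c1, c1))) = 1 + max(1, 1) = 2
depth(cons(cons(times(c1, c1), pair(c1, c1)), times(cons(c1, c1), times(c1, c1)))) = 1 + max(2, 2) = 3
depth(pair(c1, cons(c1, c1))) = 1 + max(0, 1) = 2
depth(cons(pair(c1, cons(c1, c1)), cons(c1, c1))) = 1 + max(2, 1) = 3
depth(cons(cons(cons(times(c1, c1), pair(c1, c1)), times(cons(c1, c1), times(c1, c1))), cons(pair(c1, cons(c1, c1)), cons(c1, c1)))) = 1 + max(3, 3) = 4
depth(times(times(times(times(times(c1, c1), times(c1, c1)), times(cons(c1, c1), times(c1, c1))), pair(c1, c1)), cons(cons(cons(times(c1, c1), pair(c1, c1)), times(cons(c1, c1), times(c1, c1))), cons(pair(c1, cons(c1, c1)), cons(c1, c1))))) = 1 + max(4, 4) = 5
depth(pair(c1, times(times(times(times(times(c1, c1), times(c1, c1)), times(cons(c1, c1), times(c1, c1))), pair(c1, c1)), cons(cons(cons(times(c1, c1), pair(c1, c1)), times(cons(c1, c1), times(c1, c1))), cons(pair(c1, cons(c1, c1)), cons(c1, c1)))))) = 1 + max(0, 5) = 6

6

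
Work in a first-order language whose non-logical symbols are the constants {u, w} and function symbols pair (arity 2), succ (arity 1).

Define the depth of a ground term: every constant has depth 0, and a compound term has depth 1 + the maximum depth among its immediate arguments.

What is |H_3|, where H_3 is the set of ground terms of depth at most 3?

5552

Let N_k = |{terms of depth ≤ k}|. Then N_0 = 2 and N_k = 2 + N_{k-1}^2 + N_{k-1} for k ≥ 1 (one summand per function symbol, arity giving the exponent).
N_0 = 2
N_1 = 2 + 2^2 + 2 = 8
N_2 = 2 + 8^2 + 8 = 74
N_3 = 2 + 74^2 + 74 = 5552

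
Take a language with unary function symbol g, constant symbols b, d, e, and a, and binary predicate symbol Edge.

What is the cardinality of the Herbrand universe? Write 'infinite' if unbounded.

infinite

The signature has at least one function symbol (g, arity 1) and at least one constant (b).
Iterating g gives infinitely many distinct ground terms: b, g(b), g(g(b)), ...
So the Herbrand universe is infinite.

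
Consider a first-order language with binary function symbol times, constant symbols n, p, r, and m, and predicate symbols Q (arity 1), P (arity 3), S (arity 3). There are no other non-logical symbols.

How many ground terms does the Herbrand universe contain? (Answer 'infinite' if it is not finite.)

The signature has at least one function symbol (times, arity 2) and at least one constant (n).
Iterating times gives infinitely many distinct ground terms: n, times(n, n), times(times(n, n), times(n, n)), ...
So the Herbrand universe is infinite.

infinite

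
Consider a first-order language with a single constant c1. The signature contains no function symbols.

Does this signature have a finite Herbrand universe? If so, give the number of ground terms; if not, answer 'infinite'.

1

There are no function symbols, so the only ground term is the single constant.
The Herbrand universe is {c1}, finite with 1 element.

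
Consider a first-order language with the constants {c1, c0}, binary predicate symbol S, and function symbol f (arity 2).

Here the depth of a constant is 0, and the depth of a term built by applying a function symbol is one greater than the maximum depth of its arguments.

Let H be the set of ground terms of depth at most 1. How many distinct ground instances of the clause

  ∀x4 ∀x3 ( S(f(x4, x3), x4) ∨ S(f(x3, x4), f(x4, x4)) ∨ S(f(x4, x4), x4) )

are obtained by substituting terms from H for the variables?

36

Ground terms of depth ≤ 1:
  Let N_k = |{terms of depth ≤ k}|. Then N_0 = 2 and N_k = 2 + N_{k-1}^2 for k ≥ 1 (one summand per function symbol, arity giving the exponent).
  N_0 = 2
  N_1 = 2 + 2^2 = 6
  Explicitly: c1, c0, f(c1, c1), f(c1, c0), f(c0, c1), f(c0, c0).
So there are 6 ground terms available for substitution.
There are 2 variables to instantiate (x4, x3), each occurring in at least one literal, so different choices give different ground instances.
Number of ground instances = 6^2 = 36.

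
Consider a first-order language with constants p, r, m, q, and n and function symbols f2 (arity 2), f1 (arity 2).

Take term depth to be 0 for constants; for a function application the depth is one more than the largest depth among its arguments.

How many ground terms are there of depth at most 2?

6055

Count level by level. With function symbols f2/2, f1/2, the terms of depth ≤ k are the 5 constants together with each function applied to depth-≤(k−1) tuples, so N_k = 5 + N_{k-1}^2 + N_{k-1}^2.
N_0 = 5
N_1 = 5 + 5^2 + 5^2 = 55
N_2 = 5 + 55^2 + 55^2 = 6055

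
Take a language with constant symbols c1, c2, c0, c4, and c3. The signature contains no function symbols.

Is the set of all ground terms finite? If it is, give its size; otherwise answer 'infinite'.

There are no function symbols, so every ground term is one of the 5 constants.
The Herbrand universe is {c1, c2, c0, c4, c3}, which is finite with 5 elements.

5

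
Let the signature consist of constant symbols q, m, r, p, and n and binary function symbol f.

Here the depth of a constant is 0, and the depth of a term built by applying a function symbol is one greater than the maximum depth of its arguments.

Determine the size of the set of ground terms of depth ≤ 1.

If N_k denotes the number of depth-≤k ground terms, the 5 constants give N_0 = 5, and each function symbol of arity r contributes N_{k-1}^r new terms at level k: N_k = 5 + N_{k-1}^2.
N_0 = 5
N_1 = 5 + 5^2 = 30

30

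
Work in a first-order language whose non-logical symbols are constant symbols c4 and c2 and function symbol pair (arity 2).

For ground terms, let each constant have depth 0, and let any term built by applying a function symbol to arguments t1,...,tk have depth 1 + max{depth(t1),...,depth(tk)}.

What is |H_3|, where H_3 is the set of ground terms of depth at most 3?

1446

Let N_k count ground terms of depth at most k. Each non-constant term of depth ≤ k is some function symbol applied to depth-≤(k−1) arguments, giving N_k = 2 + N_{k-1}^2.
N_0 = 2
N_1 = 2 + 2^2 = 6
N_2 = 2 + 6^2 = 38
N_3 = 2 + 38^2 = 1446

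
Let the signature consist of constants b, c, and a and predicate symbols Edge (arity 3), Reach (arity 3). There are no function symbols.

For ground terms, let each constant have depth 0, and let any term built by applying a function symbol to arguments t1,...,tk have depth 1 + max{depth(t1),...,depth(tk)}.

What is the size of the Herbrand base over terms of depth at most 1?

First count ground terms of depth ≤ 1.
With no function symbols every ground term is a constant, so there are exactly 3 ground terms at every depth bound.
N_0 = 3
N_1 = 3
So |H| = 3.
Ground atoms are formed by filling each argument slot of a predicate with a term from H, so an r-ary predicate gives |H|^r atoms:
  Edge: 3^3 = 27;  Reach: 3^3 = 27
Total ground atoms: 27 + 27 = 54.

54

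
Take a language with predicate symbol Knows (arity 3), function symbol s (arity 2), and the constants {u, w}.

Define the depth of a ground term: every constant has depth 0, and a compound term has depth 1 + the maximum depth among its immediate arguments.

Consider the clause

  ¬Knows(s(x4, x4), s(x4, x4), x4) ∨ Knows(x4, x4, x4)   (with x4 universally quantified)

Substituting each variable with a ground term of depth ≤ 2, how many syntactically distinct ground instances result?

Ground terms of depth ≤ 2:
  Write N_k for the number of ground terms of depth ≤ k. A term of depth ≤ k is either a constant or a function symbol applied to arguments of depth ≤ k−1, so N_k = 2 + N_{k-1}^2.
  N_0 = 2
  N_1 = 2 + 2^2 = 6
  N_2 = 2 + 6^2 = 38
So there are 38 ground terms available for substitution.
The variable x4 ranges independently over the available ground terms, and distinct assignments produce distinct instances.
Number of ground instances = 38.

38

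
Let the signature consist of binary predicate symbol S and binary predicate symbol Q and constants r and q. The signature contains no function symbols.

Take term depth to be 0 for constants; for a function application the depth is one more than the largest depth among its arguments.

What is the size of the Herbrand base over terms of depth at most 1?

First count ground terms of depth ≤ 1.
With no function symbols every ground term is a constant, so there are exactly 2 ground terms at every depth bound.
N_0 = 2
N_1 = 2
Explicitly: r, q.
So |H| = 2.
For each predicate symbol, the number of ground atoms is |H| raised to its arity; summing:
  S: 2^2 = 4;  Q: 2^2 = 4
Total ground atoms: 4 + 4 = 8.

8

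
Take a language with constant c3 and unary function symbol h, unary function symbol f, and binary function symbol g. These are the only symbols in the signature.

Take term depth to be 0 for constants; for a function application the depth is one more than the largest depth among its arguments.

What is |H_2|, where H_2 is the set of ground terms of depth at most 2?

25

Write N_k for the number of ground terms of depth ≤ k. A term of depth ≤ k is either a constant or a function symbol applied to arguments of depth ≤ k−1, so N_k = 1 + N_{k-1} + N_{k-1} + N_{k-1}^2.
N_0 = 1
N_1 = 1 + 1 + 1 + 1^2 = 4
N_2 = 1 + 4 + 4 + 4^2 = 25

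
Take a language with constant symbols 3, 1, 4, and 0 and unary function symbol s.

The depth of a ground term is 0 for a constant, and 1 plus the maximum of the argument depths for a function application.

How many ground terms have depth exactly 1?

Let N_k = |{terms of depth ≤ k}|. Then N_0 = 4 and N_k = 4 + N_{k-1} for k ≥ 1 (one summand per function symbol, arity giving the exponent).
N_0 = 4
N_1 = 4 + 4 = 8
Terms of depth exactly 1: N_1 − N_0 = 8 − 4 = 4.

4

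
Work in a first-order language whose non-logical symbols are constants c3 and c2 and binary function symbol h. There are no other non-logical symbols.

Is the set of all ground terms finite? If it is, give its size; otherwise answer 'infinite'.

infinite

The signature has at least one function symbol (h, arity 2) and at least one constant (c3).
Iterating h gives infinitely many distinct ground terms: c3, h(c3, c3), h(h(c3, c3), h(c3, c3)), ...
So the Herbrand universe is infinite.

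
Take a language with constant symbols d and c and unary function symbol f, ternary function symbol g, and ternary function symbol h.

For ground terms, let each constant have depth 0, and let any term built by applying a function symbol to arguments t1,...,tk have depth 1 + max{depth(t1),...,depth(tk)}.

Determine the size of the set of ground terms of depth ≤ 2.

Write N_k for the number of ground terms of depth ≤ k. A term of depth ≤ k is either a constant or a function symbol applied to arguments of depth ≤ k−1, so N_k = 2 + N_{k-1} + N_{k-1}^3 + N_{k-1}^3.
N_0 = 2
N_1 = 2 + 2 + 2^3 + 2^3 = 20
N_2 = 2 + 20 + 20^3 + 20^3 = 16022

16022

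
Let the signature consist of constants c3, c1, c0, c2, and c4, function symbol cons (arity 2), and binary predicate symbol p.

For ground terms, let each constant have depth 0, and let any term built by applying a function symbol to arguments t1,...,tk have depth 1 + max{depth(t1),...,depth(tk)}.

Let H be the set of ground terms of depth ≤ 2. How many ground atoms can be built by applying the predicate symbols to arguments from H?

819025

First count ground terms of depth ≤ 2.
If N_k denotes the number of depth-≤k ground terms, the 5 constants give N_0 = 5, and each function symbol of arity r contributes N_{k-1}^r new terms at level k: N_k = 5 + N_{k-1}^2.
N_0 = 5
N_1 = 5 + 5^2 = 30
N_2 = 5 + 30^2 = 905
So |H| = 905.
For each predicate symbol, the number of ground atoms is |H| raised to its arity; summing:
  p: 905^2 = 819025
Total ground atoms: 819025.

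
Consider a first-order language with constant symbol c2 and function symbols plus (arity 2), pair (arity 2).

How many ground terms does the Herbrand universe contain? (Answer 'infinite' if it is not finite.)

infinite

The signature has at least one function symbol (plus, arity 2) and at least one constant (c2).
Iterating plus gives infinitely many distinct ground terms: c2, plus(c2, c2), plus(plus(c2, c2), plus(c2, c2)), ...
So the Herbrand universe is infinite.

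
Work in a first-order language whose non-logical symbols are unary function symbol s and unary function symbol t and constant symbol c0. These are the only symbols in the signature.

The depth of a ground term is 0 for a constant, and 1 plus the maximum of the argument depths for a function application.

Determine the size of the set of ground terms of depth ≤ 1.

3

Let N_k count ground terms of depth at most k. Each non-constant term of depth ≤ k is some function symbol applied to depth-≤(k−1) arguments, giving N_k = 1 + N_{k-1} + N_{k-1}.
N_0 = 1
N_1 = 1 + 1 + 1 = 3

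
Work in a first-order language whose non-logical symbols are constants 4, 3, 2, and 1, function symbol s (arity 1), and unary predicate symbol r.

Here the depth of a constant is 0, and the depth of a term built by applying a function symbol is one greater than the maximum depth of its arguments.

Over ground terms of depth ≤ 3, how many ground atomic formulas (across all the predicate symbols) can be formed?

First count ground terms of depth ≤ 3.
Count level by level. With function symbols s/1, the terms of depth ≤ k are the 4 constants together with each function applied to depth-≤(k−1) tuples, so N_k = 4 + N_{k-1}.
N_0 = 4
N_1 = 4 + 4 = 8
N_2 = 4 + 8 = 12
N_3 = 4 + 12 = 16
So |H| = 16.
Each predicate of arity r yields |H|^r ground atoms (one per choice of an r-tuple from H):
  r: 16
Total ground atoms: 16.

16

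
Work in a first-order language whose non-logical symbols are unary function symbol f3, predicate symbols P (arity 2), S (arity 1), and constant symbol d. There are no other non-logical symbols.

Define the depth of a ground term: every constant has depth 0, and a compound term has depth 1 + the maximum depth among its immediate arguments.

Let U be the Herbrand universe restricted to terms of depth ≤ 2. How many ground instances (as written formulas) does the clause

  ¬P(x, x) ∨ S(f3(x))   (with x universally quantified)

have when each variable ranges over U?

Ground terms of depth ≤ 2:
  Write N_k for the number of ground terms of depth ≤ k. A term of depth ≤ k is either a constant or a function symbol applied to arguments of depth ≤ k−1, so N_k = 1 + N_{k-1}.
  N_0 = 1
  N_1 = 1 + 1 = 2
  N_2 = 1 + 2 = 3
So there are 3 ground terms available for substitution.
The variable x ranges independently over the available ground terms, and distinct assignments produce distinct instances.
Number of ground instances = 3.

3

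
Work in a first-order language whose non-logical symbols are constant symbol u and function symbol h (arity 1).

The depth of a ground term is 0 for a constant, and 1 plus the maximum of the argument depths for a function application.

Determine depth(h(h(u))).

2

depth(h(u)) = 1 + depth(u) = 1 + 0 = 1
depth(h(h(u))) = 1 + depth(h(u)) = 1 + 1 = 2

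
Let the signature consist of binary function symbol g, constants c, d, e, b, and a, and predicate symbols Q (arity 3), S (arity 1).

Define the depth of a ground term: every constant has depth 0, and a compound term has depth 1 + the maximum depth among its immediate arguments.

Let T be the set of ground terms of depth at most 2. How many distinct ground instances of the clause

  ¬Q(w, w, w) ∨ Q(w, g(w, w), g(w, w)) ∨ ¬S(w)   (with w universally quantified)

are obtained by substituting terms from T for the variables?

905

Ground terms of depth ≤ 2:
  If N_k denotes the number of depth-≤k ground terms, the 5 constants give N_0 = 5, and each function symbol of arity r contributes N_{k-1}^r new terms at level k: N_k = 5 + N_{k-1}^2.
  N_0 = 5
  N_1 = 5 + 5^2 = 30
  N_2 = 5 + 30^2 = 905
So there are 905 ground terms available for substitution.
The clause has 1 distinct variable (w), which appears in the body. In the free term algebra distinct substitutions yield syntactically distinct ground instances.
Number of ground instances = 905.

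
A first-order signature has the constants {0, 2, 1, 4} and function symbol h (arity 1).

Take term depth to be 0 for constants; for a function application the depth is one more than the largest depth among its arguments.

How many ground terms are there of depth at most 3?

Write N_k for the number of ground terms of depth ≤ k. A term of depth ≤ k is either a constant or a function symbol applied to arguments of depth ≤ k−1, so N_k = 4 + N_{k-1}.
N_0 = 4
N_1 = 4 + 4 = 8
N_2 = 4 + 8 = 12
N_3 = 4 + 12 = 16

16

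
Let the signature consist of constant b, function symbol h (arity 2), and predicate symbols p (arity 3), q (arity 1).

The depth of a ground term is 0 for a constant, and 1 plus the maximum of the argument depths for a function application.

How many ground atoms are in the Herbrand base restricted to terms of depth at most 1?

10

First count ground terms of depth ≤ 1.
Let N_k = |{terms of depth ≤ k}|. Then N_0 = 1 and N_k = 1 + N_{k-1}^2 for k ≥ 1 (one summand per function symbol, arity giving the exponent).
N_0 = 1
N_1 = 1 + 1^2 = 2
So |H| = 2.
A ground atom is a predicate applied to a tuple of terms from H, so the count is the sum over predicates of |H|^arity:
  p: 2^3 = 8;  q: 2
Total ground atoms: 8 + 2 = 10.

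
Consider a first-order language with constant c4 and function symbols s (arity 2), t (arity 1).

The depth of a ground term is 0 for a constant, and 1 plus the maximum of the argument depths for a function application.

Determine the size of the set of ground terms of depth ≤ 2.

Count level by level. With function symbols s/2, t/1, the terms of depth ≤ k are the 1 constant together with each function applied to depth-≤(k−1) tuples, so N_k = 1 + N_{k-1}^2 + N_{k-1}.
N_0 = 1
N_1 = 1 + 1^2 + 1 = 3
N_2 = 1 + 3^2 + 3 = 13

13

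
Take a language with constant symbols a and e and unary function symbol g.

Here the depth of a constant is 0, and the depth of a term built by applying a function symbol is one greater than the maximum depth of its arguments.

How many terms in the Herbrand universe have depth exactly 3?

2

Let N_k = |{terms of depth ≤ k}|. Then N_0 = 2 and N_k = 2 + N_{k-1} for k ≥ 1 (one summand per function symbol, arity giving the exponent).
N_0 = 2
N_1 = 2 + 2 = 4
N_2 = 2 + 4 = 6
N_3 = 2 + 6 = 8
Terms of depth exactly 3: N_3 − N_2 = 8 − 6 = 2.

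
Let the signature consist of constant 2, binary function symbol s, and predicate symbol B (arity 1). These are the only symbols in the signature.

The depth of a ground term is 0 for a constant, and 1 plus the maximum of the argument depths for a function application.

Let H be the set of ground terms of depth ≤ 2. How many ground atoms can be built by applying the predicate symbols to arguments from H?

First count ground terms of depth ≤ 2.
Count level by level. With function symbols s/2, the terms of depth ≤ k are the 1 constant together with each function applied to depth-≤(k−1) tuples, so N_k = 1 + N_{k-1}^2.
N_0 = 1
N_1 = 1 + 1^2 = 2
N_2 = 1 + 2^2 = 5
Explicitly: 2, s(2, 2), s(2, s(2, 2)), s(s(2, 2), 2), s(s(2, 2), s(2, 2)).
So |H| = 5.
Ground atoms are formed by filling each argument slot of a predicate with a term from H, so an r-ary predicate gives |H|^r atoms:
  B: 5
Total ground atoms: 5.

5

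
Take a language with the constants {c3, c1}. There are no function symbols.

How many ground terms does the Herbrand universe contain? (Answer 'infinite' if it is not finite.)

There are no function symbols, so every ground term is one of the 2 constants.
The Herbrand universe is {c3, c1}, which is finite with 2 elements.

2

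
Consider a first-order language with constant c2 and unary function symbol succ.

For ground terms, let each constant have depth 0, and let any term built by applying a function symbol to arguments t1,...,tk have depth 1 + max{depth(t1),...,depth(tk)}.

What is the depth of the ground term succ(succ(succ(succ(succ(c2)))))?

depth(succ(c2)) = 1 + depth(c2) = 1 + 0 = 1
depth(succ(succ(c2))) = 1 + depth(succ(c2)) = 1 + 1 = 2
depth(succ(succ(succ(c2)))) = 1 + depth(succ(succ(c2))) = 1 + 2 = 3
depth(succ(succ(succ(succ(c2))))) = 1 + depth(succ(succ(succ(c2)))) = 1 + 3 = 4
depth(succ(succ(succ(succ(succ(c2)))))) = 1 + depth(succ(succ(succ(succ(c2))))) = 1 + 4 = 5

5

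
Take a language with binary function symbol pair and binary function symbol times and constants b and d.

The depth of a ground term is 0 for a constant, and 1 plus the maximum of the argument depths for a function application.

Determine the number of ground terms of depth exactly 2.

Count level by level. With function symbols pair/2, times/2, the terms of depth ≤ k are the 2 constants together with each function applied to depth-≤(k−1) tuples, so N_k = 2 + N_{k-1}^2 + N_{k-1}^2.
N_0 = 2
N_1 = 2 + 2^2 + 2^2 = 10
N_2 = 2 + 10^2 + 10^2 = 202
Terms of depth exactly 2: N_2 − N_1 = 202 − 10 = 192.

192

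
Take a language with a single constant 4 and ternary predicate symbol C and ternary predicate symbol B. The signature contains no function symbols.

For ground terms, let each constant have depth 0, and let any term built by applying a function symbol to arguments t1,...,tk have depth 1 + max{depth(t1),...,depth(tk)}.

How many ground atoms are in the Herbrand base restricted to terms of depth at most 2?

2

First count ground terms of depth ≤ 2.
With no function symbols every ground term is a constant, so there is exactly 1 ground term at every depth bound.
N_0 = 1
N_1 = 1
N_2 = 1
Explicitly: 4.
So |H| = 1.
A ground atom is a predicate applied to a tuple of terms from H, so the count is the sum over predicates of |H|^arity:
  C: 1^3 = 1;  B: 1^3 = 1
Total ground atoms: 1 + 1 = 2.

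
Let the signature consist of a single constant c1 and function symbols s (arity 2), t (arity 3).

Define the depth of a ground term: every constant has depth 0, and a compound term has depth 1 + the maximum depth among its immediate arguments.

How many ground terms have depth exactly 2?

Let N_k = |{terms of depth ≤ k}|. Then N_0 = 1 and N_k = 1 + N_{k-1}^2 + N_{k-1}^3 for k ≥ 1 (one summand per function symbol, arity giving the exponent).
N_0 = 1
N_1 = 1 + 1^2 + 1^3 = 3
N_2 = 1 + 3^2 + 3^3 = 37
Terms of depth exactly 2: N_2 − N_1 = 37 − 3 = 34.

34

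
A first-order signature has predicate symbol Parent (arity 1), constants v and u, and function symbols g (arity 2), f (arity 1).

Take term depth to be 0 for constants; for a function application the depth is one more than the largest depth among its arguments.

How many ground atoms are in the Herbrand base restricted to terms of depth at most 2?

74

First count ground terms of depth ≤ 2.
Write N_k for the number of ground terms of depth ≤ k. A term of depth ≤ k is either a constant or a function symbol applied to arguments of depth ≤ k−1, so N_k = 2 + N_{k-1}^2 + N_{k-1}.
N_0 = 2
N_1 = 2 + 2^2 + 2 = 8
N_2 = 2 + 8^2 + 8 = 74
So |H| = 74.
A ground atom is a predicate applied to a tuple of terms from H, so the count is the sum over predicates of |H|^arity:
  Parent: 74
Total ground atoms: 74.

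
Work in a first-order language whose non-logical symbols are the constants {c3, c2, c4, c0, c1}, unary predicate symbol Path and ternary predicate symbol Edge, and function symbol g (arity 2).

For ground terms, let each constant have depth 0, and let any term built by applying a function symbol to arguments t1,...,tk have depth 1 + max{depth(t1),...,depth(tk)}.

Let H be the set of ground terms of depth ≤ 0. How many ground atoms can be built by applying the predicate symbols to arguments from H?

First count ground terms of depth ≤ 0.
Write N_k for the number of ground terms of depth ≤ k. A term of depth ≤ k is either a constant or a function symbol applied to arguments of depth ≤ k−1, so N_k = 5 + N_{k-1}^2.
N_0 = 5
Explicitly: c3, c2, c4, c0, c1.
So |H| = 5.
Each predicate of arity r yields |H|^r ground atoms (one per choice of an r-tuple from H):
  Path: 5;  Edge: 5^3 = 125
Total ground atoms: 5 + 125 = 130.

130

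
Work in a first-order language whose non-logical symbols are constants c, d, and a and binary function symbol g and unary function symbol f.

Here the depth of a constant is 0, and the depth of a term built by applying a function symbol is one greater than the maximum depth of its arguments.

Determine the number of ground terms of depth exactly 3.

Write N_k for the number of ground terms of depth ≤ k. A term of depth ≤ k is either a constant or a function symbol applied to arguments of depth ≤ k−1, so N_k = 3 + N_{k-1}^2 + N_{k-1}.
N_0 = 3
N_1 = 3 + 3^2 + 3 = 15
N_2 = 3 + 15^2 + 15 = 243
N_3 = 3 + 243^2 + 243 = 59295
Terms of depth exactly 3: N_3 − N_2 = 59295 − 243 = 59052.

59052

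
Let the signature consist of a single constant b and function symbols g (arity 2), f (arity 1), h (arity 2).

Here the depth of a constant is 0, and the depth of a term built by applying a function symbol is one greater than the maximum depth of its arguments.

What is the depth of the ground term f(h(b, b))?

2

depth(h(b, b)) = 1 + max(0, 0) = 1
depth(f(h(b, b))) = 1 + depth(h(b, b)) = 1 + 1 = 2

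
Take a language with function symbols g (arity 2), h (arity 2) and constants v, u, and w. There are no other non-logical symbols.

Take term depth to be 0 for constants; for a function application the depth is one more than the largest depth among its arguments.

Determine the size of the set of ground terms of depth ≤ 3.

1566453

If N_k denotes the number of depth-≤k ground terms, the 3 constants give N_0 = 3, and each function symbol of arity r contributes N_{k-1}^r new terms at level k: N_k = 3 + N_{k-1}^2 + N_{k-1}^2.
N_0 = 3
N_1 = 3 + 3^2 + 3^2 = 21
N_2 = 3 + 21^2 + 21^2 = 885
N_3 = 3 + 885^2 + 885^2 = 1566453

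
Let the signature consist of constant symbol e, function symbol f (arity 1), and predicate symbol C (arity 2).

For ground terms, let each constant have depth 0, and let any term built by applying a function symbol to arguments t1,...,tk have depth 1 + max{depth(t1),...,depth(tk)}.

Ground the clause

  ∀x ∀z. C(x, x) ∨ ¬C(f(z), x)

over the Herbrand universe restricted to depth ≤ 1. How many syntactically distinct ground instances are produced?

Ground terms of depth ≤ 1:
  If N_k denotes the number of depth-≤k ground terms, the 1 constant gives N_0 = 1, and each function symbol of arity r contributes N_{k-1}^r new terms at level k: N_k = 1 + N_{k-1}.
  N_0 = 1
  N_1 = 1 + 1 = 2
  Explicitly: e, f(e).
So there are 2 ground terms available for substitution.
The body mentions every one of the 2 quantified variables; since ground terms form a free algebra, no two substitutions collapse to the same formula.
Number of ground instances = 2^2 = 4.

4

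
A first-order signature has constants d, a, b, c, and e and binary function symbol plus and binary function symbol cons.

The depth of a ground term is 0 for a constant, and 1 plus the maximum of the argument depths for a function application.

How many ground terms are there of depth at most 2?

6055

Let N_k count ground terms of depth at most k. Each non-constant term of depth ≤ k is some function symbol applied to depth-≤(k−1) arguments, giving N_k = 5 + N_{k-1}^2 + N_{k-1}^2.
N_0 = 5
N_1 = 5 + 5^2 + 5^2 = 55
N_2 = 5 + 55^2 + 55^2 = 6055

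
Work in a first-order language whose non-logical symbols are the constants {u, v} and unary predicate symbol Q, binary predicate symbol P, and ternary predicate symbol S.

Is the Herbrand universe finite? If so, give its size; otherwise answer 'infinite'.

2

There are no function symbols, so every ground term is one of the 2 constants.
The Herbrand universe is {u, v}, which is finite with 2 elements.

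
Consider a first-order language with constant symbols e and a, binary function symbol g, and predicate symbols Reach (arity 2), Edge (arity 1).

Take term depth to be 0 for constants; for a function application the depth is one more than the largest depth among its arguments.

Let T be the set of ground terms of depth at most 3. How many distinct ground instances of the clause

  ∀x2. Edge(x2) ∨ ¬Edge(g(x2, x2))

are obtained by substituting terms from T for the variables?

1446

Ground terms of depth ≤ 3:
  Let N_k count ground terms of depth at most k. Each non-constant term of depth ≤ k is some function symbol applied to depth-≤(k−1) arguments, giving N_k = 2 + N_{k-1}^2.
  N_0 = 2
  N_1 = 2 + 2^2 = 6
  N_2 = 2 + 6^2 = 38
  N_3 = 2 + 38^2 = 1446
So there are 1446 ground terms available for substitution.
There is 1 variable to instantiate (x2),  occurring in at least one literal, so different choices give different ground instances.
Number of ground instances = 1446.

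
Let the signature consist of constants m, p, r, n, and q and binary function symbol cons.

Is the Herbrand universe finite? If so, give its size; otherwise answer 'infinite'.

infinite

The signature has at least one function symbol (cons, arity 2) and at least one constant (m).
Iterating cons gives infinitely many distinct ground terms: m, cons(m, m), cons(cons(m, m), cons(m, m)), ...
So the Herbrand universe is infinite.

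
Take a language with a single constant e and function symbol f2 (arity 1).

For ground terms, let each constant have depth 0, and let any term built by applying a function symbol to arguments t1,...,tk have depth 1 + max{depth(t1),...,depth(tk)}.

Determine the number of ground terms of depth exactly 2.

Write N_k for the number of ground terms of depth ≤ k. A term of depth ≤ k is either a constant or a function symbol applied to arguments of depth ≤ k−1, so N_k = 1 + N_{k-1}.
N_0 = 1
N_1 = 1 + 1 = 2
N_2 = 1 + 2 = 3
Terms of depth exactly 2: N_2 − N_1 = 3 − 2 = 1.

1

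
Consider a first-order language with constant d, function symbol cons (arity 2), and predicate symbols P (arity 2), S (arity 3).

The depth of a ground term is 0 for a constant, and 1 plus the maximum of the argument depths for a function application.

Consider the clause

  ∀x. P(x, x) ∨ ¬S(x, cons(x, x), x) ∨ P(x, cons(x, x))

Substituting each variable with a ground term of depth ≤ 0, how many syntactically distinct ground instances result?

1

Ground terms of depth ≤ 0:
  Write N_k for the number of ground terms of depth ≤ k. A term of depth ≤ k is either a constant or a function symbol applied to arguments of depth ≤ k−1, so N_k = 1 + N_{k-1}^2.
  N_0 = 1
  Explicitly: d.
So there is exactly 1 ground term available for substitution.
The variable x ranges independently over the available ground terms, and distinct assignments produce distinct instances.
Number of ground instances = 1.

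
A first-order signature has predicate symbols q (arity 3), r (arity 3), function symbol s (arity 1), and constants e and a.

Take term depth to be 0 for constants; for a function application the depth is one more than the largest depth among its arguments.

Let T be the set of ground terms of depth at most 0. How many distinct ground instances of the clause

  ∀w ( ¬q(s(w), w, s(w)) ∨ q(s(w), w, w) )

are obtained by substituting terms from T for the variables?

Ground terms of depth ≤ 0:
  If N_k denotes the number of depth-≤k ground terms, the 2 constants give N_0 = 2, and each function symbol of arity r contributes N_{k-1}^r new terms at level k: N_k = 2 + N_{k-1}.
  N_0 = 2
So there are 2 ground terms available for substitution.
There is 1 variable to instantiate (w),  occurring in at least one literal, so different choices give different ground instances.
Number of ground instances = 2.

2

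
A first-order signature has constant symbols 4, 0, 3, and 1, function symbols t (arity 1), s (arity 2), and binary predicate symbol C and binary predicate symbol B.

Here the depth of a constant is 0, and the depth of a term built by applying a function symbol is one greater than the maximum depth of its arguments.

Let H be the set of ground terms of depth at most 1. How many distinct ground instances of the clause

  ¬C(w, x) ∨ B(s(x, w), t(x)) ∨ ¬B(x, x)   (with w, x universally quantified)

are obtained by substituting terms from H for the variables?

576

Ground terms of depth ≤ 1:
  Count level by level. With function symbols t/1, s/2, the terms of depth ≤ k are the 4 constants together with each function applied to depth-≤(k−1) tuples, so N_k = 4 + N_{k-1} + N_{k-1}^2.
  N_0 = 4
  N_1 = 4 + 4 + 4^2 = 24
So there are 24 ground terms available for substitution.
The body mentions every one of the 2 quantified variables; since ground terms form a free algebra, no two substitutions collapse to the same formula.
Number of ground instances = 24^2 = 576.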